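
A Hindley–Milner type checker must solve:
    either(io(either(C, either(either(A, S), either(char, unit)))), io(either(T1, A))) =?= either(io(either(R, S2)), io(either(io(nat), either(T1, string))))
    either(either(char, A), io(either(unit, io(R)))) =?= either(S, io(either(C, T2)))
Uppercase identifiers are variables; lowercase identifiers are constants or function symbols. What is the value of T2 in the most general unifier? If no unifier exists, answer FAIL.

io(unit)

Decompose either/2: io(either(C, either(either(A, S), either(char, unit)))) =?= io(either(R, S2)),  io(either(T1, A)) =?= io(either(io(nat), either(T1, string))).
Decompose io/1: either(C, either(either(A, S), either(char, unit))) =?= either(R, S2).
Decompose either/2: C =?= R,  either(either(A, S), either(char, unit)) =?= S2.
Bind C := R; substituting into the one remaining equation that mentions C gives: either(either(char, A), io(either(unit, io(R)))) =?= either(S, io(either(R, T2))).
Bind S2 := either(either(A, S), either(char, unit)); no other remaining equation mentions S2.
Decompose io/1: either(T1, A) =?= either(io(nat), either(T1, string)).
Decompose either/2: T1 =?= io(nat),  A =?= either(T1, string).
Bind T1 := io(nat); substituting into the one remaining equation that mentions T1 gives: A =?= either(io(nat), string).
Bind A := either(io(nat), string); substituting into the remaining equation gives: either(either(char, either(io(nat), string)), io(either(unit, io(R)))) =?= either(S, io(either(R, T2))). Substituting into the earlier binding gives S2 := either(either(either(io(nat), string), S), either(char, unit)).
Decompose either/2: either(char, either(io(nat), string)) =?= S,  io(either(unit, io(R))) =?= io(either(R, T2)).
Bind S := either(char, either(io(nat), string)); no other remaining equation mentions S. Substituting into the earlier binding gives S2 := either(either(either(io(nat), string), either(char, either(io(nat), string))), either(char, unit)).
Decompose io/1: either(unit, io(R)) =?= either(R, T2).
Decompose either/2: unit =?= R,  io(R) =?= T2.
Bind R := unit; substituting into the remaining equation gives: io(unit) =?= T2. Substituting into the earlier binding gives C := unit.
Bind T2 := io(unit).
MGU = { C := unit, S2 := either(either(either(io(nat), string), either(char, either(io(nat), string))), either(char, unit)), T1 := io(nat), A := either(io(nat), string), S := either(char, either(io(nat), string)), R := unit, T2 := io(unit) }, so T2 := io(unit).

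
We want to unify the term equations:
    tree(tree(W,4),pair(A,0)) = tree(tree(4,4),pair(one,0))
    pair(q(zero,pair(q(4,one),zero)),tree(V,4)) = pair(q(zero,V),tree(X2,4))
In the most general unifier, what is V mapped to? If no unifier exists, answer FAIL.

Decompose tree/2: tree(W,4) = tree(4,4),  pair(A,0) = pair(one,0).
Decompose tree/2: W = 4,  4 = 4.
Bind W := 4; no other remaining equation mentions W.
Delete trivial equation 4 = 4.
Decompose pair/2: A = one,  0 = 0.
Bind A := one; no other remaining equation mentions A.
Delete trivial equation 0 = 0.
Decompose pair/2: q(zero,pair(q(4,one),zero)) = q(zero,V),  tree(V,4) = tree(X2,4).
Decompose q/2: zero = zero,  pair(q(4,one),zero) = V.
Delete trivial equation zero = zero.
Bind V := pair(q(4,one),zero); substituting into the remaining equation gives: tree(pair(q(4,one),zero),4) = tree(X2,4).
Decompose tree/2: pair(q(4,one),zero) = X2,  4 = 4.
Bind X2 := pair(q(4,one),zero); no other remaining equation mentions X2.
Delete trivial equation 4 = 4.
MGU = { W -> 4, A -> one, V -> pair(q(4,one),zero), X2 -> pair(q(4,one),zero) }, so V -> pair(q(4,one),zero).

pair(q(4,one),zero)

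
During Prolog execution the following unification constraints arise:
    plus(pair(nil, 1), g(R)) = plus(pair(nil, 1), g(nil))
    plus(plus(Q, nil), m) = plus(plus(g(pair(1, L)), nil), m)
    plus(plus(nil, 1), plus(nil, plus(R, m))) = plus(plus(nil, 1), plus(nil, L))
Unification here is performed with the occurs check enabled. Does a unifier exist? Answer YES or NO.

Decompose plus/2: pair(nil, 1) = pair(nil, 1),  g(R) = g(nil).
Delete trivial equation pair(nil, 1) = pair(nil, 1).
Decompose g/1: R = nil.
Bind R := nil; substituting into the one remaining equation that mentions R gives: plus(plus(nil, 1), plus(nil, plus(nil, m))) = plus(plus(nil, 1), plus(nil, L)).
Decompose plus/2: plus(Q, nil) = plus(g(pair(1, L)), nil),  m = m.
Decompose plus/2: Q = g(pair(1, L)),  nil = nil.
Bind Q := g(pair(1, L)); no other remaining equation mentions Q.
Delete trivial equation nil = nil.
Delete trivial equation m = m.
Decompose plus/2: plus(nil, 1) = plus(nil, 1),  plus(nil, plus(nil, m)) = plus(nil, L).
Delete trivial equation plus(nil, 1) = plus(nil, 1).
Decompose plus/2: nil = nil,  plus(nil, m) = L.
Delete trivial equation nil = nil.
Bind L := plus(nil, m). Substituting into the earlier binding gives Q := g(pair(1, plus(nil, m))).
No equations remain and no clash or occurs-check failure arose, so a unifier exists.

YES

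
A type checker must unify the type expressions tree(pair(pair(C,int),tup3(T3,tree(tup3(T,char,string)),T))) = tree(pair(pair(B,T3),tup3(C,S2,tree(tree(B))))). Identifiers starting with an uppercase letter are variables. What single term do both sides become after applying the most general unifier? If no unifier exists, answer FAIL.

tree(pair(pair(int,int),tup3(int,tree(tup3(tree(tree(int)),char,string)),tree(tree(int)))))

Decompose tree/1: pair(pair(C,int),tup3(T3,tree(tup3(T,char,string)),T)) = pair(pair(B,T3),tup3(C,S2,tree(tree(B)))).
Decompose pair/2: pair(C,int) = pair(B,T3),  tup3(T3,tree(tup3(T,char,string)),T) = tup3(C,S2,tree(tree(B))).
Decompose pair/2: C = B,  int = T3.
Bind C := B; substituting into the one remaining equation that mentions C gives: tup3(T3,tree(tup3(T,char,string)),T) = tup3(B,S2,tree(tree(B))).
Bind T3 := int; substituting into the remaining equation gives: tup3(int,tree(tup3(T,char,string)),T) = tup3(B,S2,tree(tree(B))).
Decompose tup3/3: int = B,  tree(tup3(T,char,string)) = S2,  T = tree(tree(B)).
Bind B := int; substituting into the one remaining equation that mentions B gives: T = tree(tree(int)). Substituting into the earlier binding gives C := int.
Bind S2 := tree(tup3(T,char,string)); no other remaining equation mentions S2.
Bind T := tree(tree(int)). Substituting into the earlier binding gives S2 := tree(tup3(tree(tree(int)),char,string)).
Applying the MGU to either side gives tree(pair(pair(int,int),tup3(int,tree(tup3(tree(tree(int)),char,string)),tree(tree(int))))).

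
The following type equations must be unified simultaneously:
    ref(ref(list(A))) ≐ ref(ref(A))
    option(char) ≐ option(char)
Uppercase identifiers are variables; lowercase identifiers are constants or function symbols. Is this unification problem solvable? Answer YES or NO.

NO

Decompose ref/1: ref(list(A)) ≐ ref(A).
Decompose ref/1: list(A) ≐ A.
Occurs check fails: A occurs in list(A); the equation A ≐ list(A) has no finite solution.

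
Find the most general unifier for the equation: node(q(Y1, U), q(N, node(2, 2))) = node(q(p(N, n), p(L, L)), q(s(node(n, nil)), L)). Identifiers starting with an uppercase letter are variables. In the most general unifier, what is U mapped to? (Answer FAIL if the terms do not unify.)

p(node(2, 2), node(2, 2))

Decompose node/2: q(Y1, U) = q(p(N, n), p(L, L)),  q(N, node(2, 2)) = q(s(node(n, nil)), L).
Decompose q/2: Y1 = p(N, n),  U = p(L, L).
Bind Y1 := p(N, n); no other remaining equation mentions Y1.
Bind U := p(L, L); no other remaining equation mentions U.
Decompose q/2: N = s(node(n, nil)),  node(2, 2) = L.
Bind N := s(node(n, nil)); no other remaining equation mentions N. Substituting into the earlier binding gives Y1 := p(s(node(n, nil)), n).
Bind L := node(2, 2). Substituting into the earlier binding gives U := p(node(2, 2), node(2, 2)).
MGU = { Y1 := p(s(node(n, nil)), n), U := p(node(2, 2), node(2, 2)), N := s(node(n, nil)), L := node(2, 2) }, so U := p(node(2, 2), node(2, 2)).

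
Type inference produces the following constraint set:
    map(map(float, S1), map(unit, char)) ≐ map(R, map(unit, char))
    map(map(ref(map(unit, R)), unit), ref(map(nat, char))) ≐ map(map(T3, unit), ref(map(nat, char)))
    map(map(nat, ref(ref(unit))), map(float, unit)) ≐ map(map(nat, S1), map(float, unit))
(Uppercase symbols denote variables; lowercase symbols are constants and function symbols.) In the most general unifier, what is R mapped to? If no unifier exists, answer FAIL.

map(float, ref(ref(unit)))

Decompose map/2: map(float, S1) ≐ R,  map(unit, char) ≐ map(unit, char).
Bind R := map(float, S1); substituting into the one remaining equation that mentions R gives: map(map(ref(map(unit, map(float, S1))), unit), ref(map(nat, char))) ≐ map(map(T3, unit), ref(map(nat, char))).
Delete trivial equation map(unit, char) ≐ map(unit, char).
Decompose map/2: map(ref(map(unit, map(float, S1))), unit) ≐ map(T3, unit),  ref(map(nat, char)) ≐ ref(map(nat, char)).
Decompose map/2: ref(map(unit, map(float, S1))) ≐ T3,  unit ≐ unit.
Bind T3 := ref(map(unit, map(float, S1))); no other remaining equation mentions T3.
Delete trivial equation unit ≐ unit.
Delete trivial equation ref(map(nat, char)) ≐ ref(map(nat, char)).
Decompose map/2: map(nat, ref(ref(unit))) ≐ map(nat, S1),  map(float, unit) ≐ map(float, unit).
Decompose map/2: nat ≐ nat,  ref(ref(unit)) ≐ S1.
Delete trivial equation nat ≐ nat.
Bind S1 := ref(ref(unit)); no other remaining equation mentions S1. Substituting into the earlier bindings gives R := map(float, ref(ref(unit))), T3 := ref(map(unit, map(float, ref(ref(unit))))).
Delete trivial equation map(float, unit) ≐ map(float, unit).
MGU = { R := map(float, ref(ref(unit))), T3 := ref(map(unit, map(float, ref(ref(unit))))), S1 := ref(ref(unit)) }, so R := map(float, ref(ref(unit))).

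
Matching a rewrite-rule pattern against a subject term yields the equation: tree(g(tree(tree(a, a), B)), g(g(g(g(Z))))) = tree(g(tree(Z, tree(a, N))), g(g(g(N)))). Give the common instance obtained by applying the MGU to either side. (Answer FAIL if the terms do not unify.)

Decompose tree/2: g(tree(tree(a, a), B)) = g(tree(Z, tree(a, N))),  g(g(g(g(Z)))) = g(g(g(N))).
Decompose g/1: tree(tree(a, a), B) = tree(Z, tree(a, N)).
Decompose tree/2: tree(a, a) = Z,  B = tree(a, N).
Bind Z := tree(a, a); substituting into the one remaining equation that mentions Z gives: g(g(g(g(tree(a, a))))) = g(g(g(N))).
Bind B := tree(a, N); no other remaining equation mentions B.
Decompose g/1: g(g(g(tree(a, a)))) = g(g(N)).
Decompose g/1: g(g(tree(a, a))) = g(N).
Decompose g/1: g(tree(a, a)) = N.
Bind N := g(tree(a, a)). Substituting into the earlier binding gives B := tree(a, g(tree(a, a))).
Applying the MGU to either side gives tree(g(tree(tree(a, a), tree(a, g(tree(a, a))))), g(g(g(g(tree(a, a)))))).

tree(g(tree(tree(a, a), tree(a, g(tree(a, a))))), g(g(g(g(tree(a, a))))))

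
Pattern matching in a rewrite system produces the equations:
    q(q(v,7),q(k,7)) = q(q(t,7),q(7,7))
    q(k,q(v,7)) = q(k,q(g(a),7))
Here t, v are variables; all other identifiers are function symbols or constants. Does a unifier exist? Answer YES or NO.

NO

Decompose q/2: q(v,7) = q(t,7),  q(k,7) = q(7,7).
Decompose q/2: v = t,  7 = 7.
Bind v := t; substituting into the one remaining equation that mentions v gives: q(k,q(t,7)) = q(k,q(g(a),7)).
Delete trivial equation 7 = 7.
Decompose q/2: k = 7,  7 = 7.
Clash: constants k and 7 differ; no unifier exists.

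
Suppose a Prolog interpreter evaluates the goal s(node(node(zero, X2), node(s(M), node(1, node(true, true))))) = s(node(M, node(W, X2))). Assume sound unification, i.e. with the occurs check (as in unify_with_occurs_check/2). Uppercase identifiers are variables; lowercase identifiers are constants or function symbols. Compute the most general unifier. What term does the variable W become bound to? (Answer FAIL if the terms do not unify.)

s(node(zero, node(1, node(true, true))))

Decompose s/1: node(node(zero, X2), node(s(M), node(1, node(true, true)))) = node(M, node(W, X2)).
Decompose node/2: node(zero, X2) = M,  node(s(M), node(1, node(true, true))) = node(W, X2).
Bind M := node(zero, X2); substituting into the remaining equation gives: node(s(node(zero, X2)), node(1, node(true, true))) = node(W, X2).
Decompose node/2: s(node(zero, X2)) = W,  node(1, node(true, true)) = X2.
Bind W := s(node(zero, X2)); no other remaining equation mentions W.
Bind X2 := node(1, node(true, true)). Substituting into the earlier bindings gives M := node(zero, node(1, node(true, true))), W := s(node(zero, node(1, node(true, true)))).
MGU = { M = node(zero, node(1, node(true, true))), W = s(node(zero, node(1, node(true, true)))), X2 = node(1, node(true, true)) }, so W = s(node(zero, node(1, node(true, true)))).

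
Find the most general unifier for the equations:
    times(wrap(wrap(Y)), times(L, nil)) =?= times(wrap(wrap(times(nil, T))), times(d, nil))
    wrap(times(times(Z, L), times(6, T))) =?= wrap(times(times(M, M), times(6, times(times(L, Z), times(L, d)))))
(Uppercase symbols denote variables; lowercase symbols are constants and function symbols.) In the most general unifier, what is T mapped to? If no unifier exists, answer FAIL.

Decompose times/2: wrap(wrap(Y)) =?= wrap(wrap(times(nil, T))),  times(L, nil) =?= times(d, nil).
Decompose wrap/1: wrap(Y) =?= wrap(times(nil, T)).
Decompose wrap/1: Y =?= times(nil, T).
Bind Y := times(nil, T); no other remaining equation mentions Y.
Decompose times/2: L =?= d,  nil =?= nil.
Bind L := d; substituting into the one remaining equation that mentions L gives: wrap(times(times(Z, d), times(6, T))) =?= wrap(times(times(M, M), times(6, times(times(d, Z), times(d, d))))).
Delete trivial equation nil =?= nil.
Decompose wrap/1: times(times(Z, d), times(6, T)) =?= times(times(M, M), times(6, times(times(d, Z), times(d, d)))).
Decompose times/2: times(Z, d) =?= times(M, M),  times(6, T) =?= times(6, times(times(d, Z), times(d, d))).
Decompose times/2: Z =?= M,  d =?= M.
Bind Z := M; substituting into the one remaining equation that mentions Z gives: times(6, T) =?= times(6, times(times(d, M), times(d, d))).
Bind M := d; substituting into the remaining equation gives: times(6, T) =?= times(6, times(times(d, d), times(d, d))). Substituting into the earlier binding gives Z := d.
Decompose times/2: 6 =?= 6,  T =?= times(times(d, d), times(d, d)).
Delete trivial equation 6 =?= 6.
Bind T := times(times(d, d), times(d, d)). Substituting into the earlier binding gives Y := times(nil, times(times(d, d), times(d, d))).
MGU = { Y -> times(nil, times(times(d, d), times(d, d))), L -> d, Z -> d, M -> d, T -> times(times(d, d), times(d, d)) }, so T -> times(times(d, d), times(d, d)).

times(times(d, d), times(d, d))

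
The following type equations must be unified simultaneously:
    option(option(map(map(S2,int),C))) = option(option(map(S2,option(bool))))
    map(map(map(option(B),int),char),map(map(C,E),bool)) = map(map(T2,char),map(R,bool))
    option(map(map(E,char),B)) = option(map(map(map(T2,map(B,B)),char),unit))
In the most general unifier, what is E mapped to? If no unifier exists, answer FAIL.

FAIL

Decompose option/1: option(map(map(S2,int),C)) = option(map(S2,option(bool))).
Decompose option/1: map(map(S2,int),C) = map(S2,option(bool)).
Decompose map/2: map(S2,int) = S2,  C = option(bool).
Occurs check fails: S2 occurs in map(S2,int); the equation S2 = map(S2,int) has no finite solution.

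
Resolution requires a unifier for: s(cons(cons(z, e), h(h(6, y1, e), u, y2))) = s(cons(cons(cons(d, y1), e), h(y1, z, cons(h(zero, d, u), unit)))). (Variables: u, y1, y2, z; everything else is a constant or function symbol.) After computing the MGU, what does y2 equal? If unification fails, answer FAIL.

Decompose s/1: cons(cons(z, e), h(h(6, y1, e), u, y2)) = cons(cons(cons(d, y1), e), h(y1, z, cons(h(zero, d, u), unit))).
Decompose cons/2: cons(z, e) = cons(cons(d, y1), e),  h(h(6, y1, e), u, y2) = h(y1, z, cons(h(zero, d, u), unit)).
Decompose cons/2: z = cons(d, y1),  e = e.
Bind z := cons(d, y1); substituting into the one remaining equation that mentions z gives: h(h(6, y1, e), u, y2) = h(y1, cons(d, y1), cons(h(zero, d, u), unit)).
Delete trivial equation e = e.
Decompose h/3: h(6, y1, e) = y1,  u = cons(d, y1),  y2 = cons(h(zero, d, u), unit).
Occurs check fails: y1 occurs in h(6, y1, e); the equation y1 = h(6, y1, e) has no finite solution.

FAIL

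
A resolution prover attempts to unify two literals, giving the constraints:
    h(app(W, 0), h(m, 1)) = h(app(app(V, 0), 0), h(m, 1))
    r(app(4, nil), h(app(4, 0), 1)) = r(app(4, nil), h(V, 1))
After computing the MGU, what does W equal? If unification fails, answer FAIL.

Decompose h/2: app(W, 0) = app(app(V, 0), 0),  h(m, 1) = h(m, 1).
Decompose app/2: W = app(V, 0),  0 = 0.
Bind W := app(V, 0); no other remaining equation mentions W.
Delete trivial equation 0 = 0.
Delete trivial equation h(m, 1) = h(m, 1).
Decompose r/2: app(4, nil) = app(4, nil),  h(app(4, 0), 1) = h(V, 1).
Delete trivial equation app(4, nil) = app(4, nil).
Decompose h/2: app(4, 0) = V,  1 = 1.
Bind V := app(4, 0); no other remaining equation mentions V. Substituting into the earlier binding gives W := app(app(4, 0), 0).
Delete trivial equation 1 = 1.
MGU = { W -> app(app(4, 0), 0), V -> app(4, 0) }, so W -> app(app(4, 0), 0).

app(app(4, 0), 0)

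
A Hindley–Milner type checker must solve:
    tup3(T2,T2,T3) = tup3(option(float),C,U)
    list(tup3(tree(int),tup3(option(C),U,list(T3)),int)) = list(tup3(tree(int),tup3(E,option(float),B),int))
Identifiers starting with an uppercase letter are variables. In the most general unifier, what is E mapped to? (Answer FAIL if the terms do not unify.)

option(option(float))

Decompose tup3/3: T2 = option(float),  T2 = C,  T3 = U.
Bind T2 := option(float); substituting into the one remaining equation that mentions T2 gives: option(float) = C.
Bind C := option(float); substituting into the one remaining equation that mentions C gives: list(tup3(tree(int),tup3(option(option(float)),U,list(T3)),int)) = list(tup3(tree(int),tup3(E,option(float),B),int)).
Bind T3 := U; substituting into the remaining equation gives: list(tup3(tree(int),tup3(option(option(float)),U,list(U)),int)) = list(tup3(tree(int),tup3(E,option(float),B),int)).
Decompose list/1: tup3(tree(int),tup3(option(option(float)),U,list(U)),int) = tup3(tree(int),tup3(E,option(float),B),int).
Decompose tup3/3: tree(int) = tree(int),  tup3(option(option(float)),U,list(U)) = tup3(E,option(float),B),  int = int.
Delete trivial equation tree(int) = tree(int).
Decompose tup3/3: option(option(float)) = E,  U = option(float),  list(U) = B.
Bind E := option(option(float)); no other remaining equation mentions E.
Bind U := option(float); substituting into the one remaining equation that mentions U gives: list(option(float)) = B. Substituting into the earlier binding gives T3 := option(float).
Bind B := list(option(float)); no other remaining equation mentions B.
Delete trivial equation int = int.
MGU = { T2 -> option(float), C -> option(float), T3 -> option(float), E -> option(option(float)), U -> option(float), B -> list(option(float)) }, so E -> option(option(float)).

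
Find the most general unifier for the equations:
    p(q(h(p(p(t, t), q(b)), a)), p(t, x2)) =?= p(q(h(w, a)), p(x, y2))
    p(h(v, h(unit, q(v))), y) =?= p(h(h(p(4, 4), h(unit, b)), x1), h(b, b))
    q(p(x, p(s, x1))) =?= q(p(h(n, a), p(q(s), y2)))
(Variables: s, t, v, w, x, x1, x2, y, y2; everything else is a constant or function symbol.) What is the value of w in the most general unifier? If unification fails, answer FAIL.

Decompose p/2: q(h(p(p(t, t), q(b)), a)) =?= q(h(w, a)),  p(t, x2) =?= p(x, y2).
Decompose q/1: h(p(p(t, t), q(b)), a) =?= h(w, a).
Decompose h/2: p(p(t, t), q(b)) =?= w,  a =?= a.
Bind w := p(p(t, t), q(b)); no other remaining equation mentions w.
Delete trivial equation a =?= a.
Decompose p/2: t =?= x,  x2 =?= y2.
Bind t := x; no other remaining equation mentions t. Substituting into the earlier binding gives w := p(p(x, x), q(b)).
Bind x2 := y2; no other remaining equation mentions x2.
Decompose p/2: h(v, h(unit, q(v))) =?= h(h(p(4, 4), h(unit, b)), x1),  y =?= h(b, b).
Decompose h/2: v =?= h(p(4, 4), h(unit, b)),  h(unit, q(v)) =?= x1.
Bind v := h(p(4, 4), h(unit, b)); substituting into the one remaining equation that mentions v gives: h(unit, q(h(p(4, 4), h(unit, b)))) =?= x1.
Bind x1 := h(unit, q(h(p(4, 4), h(unit, b)))); substituting into the one remaining equation that mentions x1 gives: q(p(x, p(s, h(unit, q(h(p(4, 4), h(unit, b))))))) =?= q(p(h(n, a), p(q(s), y2))).
Bind y := h(b, b); no other remaining equation mentions y.
Decompose q/1: p(x, p(s, h(unit, q(h(p(4, 4), h(unit, b)))))) =?= p(h(n, a), p(q(s), y2)).
Decompose p/2: x =?= h(n, a),  p(s, h(unit, q(h(p(4, 4), h(unit, b))))) =?= p(q(s), y2).
Bind x := h(n, a); no other remaining equation mentions x. Substituting into the earlier bindings gives w := p(p(h(n, a), h(n, a)), q(b)), t := h(n, a).
Decompose p/2: s =?= q(s),  h(unit, q(h(p(4, 4), h(unit, b)))) =?= y2.
Occurs check fails: s occurs in q(s); the equation s =?= q(s) has no finite solution.

FAIL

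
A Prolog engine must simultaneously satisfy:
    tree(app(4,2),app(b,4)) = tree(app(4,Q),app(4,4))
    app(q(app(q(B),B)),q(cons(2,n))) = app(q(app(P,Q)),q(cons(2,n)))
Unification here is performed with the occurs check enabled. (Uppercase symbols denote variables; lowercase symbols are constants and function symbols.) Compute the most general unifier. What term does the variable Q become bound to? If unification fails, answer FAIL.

FAIL

Decompose tree/2: app(4,2) = app(4,Q),  app(b,4) = app(4,4).
Decompose app/2: 4 = 4,  2 = Q.
Delete trivial equation 4 = 4.
Bind Q := 2; substituting into the one remaining equation that mentions Q gives: app(q(app(q(B),B)),q(cons(2,n))) = app(q(app(P,2)),q(cons(2,n))).
Decompose app/2: b = 4,  4 = 4.
Clash: constants b and 4 differ; no unifier exists.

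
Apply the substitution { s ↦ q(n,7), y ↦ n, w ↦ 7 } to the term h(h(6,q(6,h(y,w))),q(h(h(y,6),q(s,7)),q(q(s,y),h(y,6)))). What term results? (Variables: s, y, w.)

Replace each occurrence of s with q(n,7).
Replace each occurrence of y with n.
Replace each occurrence of w with 7.
Result: h(h(6,q(6,h(n,7))),q(h(h(n,6),q(q(n,7),7)),q(q(q(n,7),n),h(n,6)))).

h(h(6,q(6,h(n,7))),q(h(h(n,6),q(q(n,7),7)),q(q(q(n,7),n),h(n,6))))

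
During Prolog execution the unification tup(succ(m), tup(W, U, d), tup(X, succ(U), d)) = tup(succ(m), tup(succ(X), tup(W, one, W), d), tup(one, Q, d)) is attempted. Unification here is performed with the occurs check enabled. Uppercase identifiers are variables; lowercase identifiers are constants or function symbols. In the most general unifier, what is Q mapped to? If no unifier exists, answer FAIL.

Decompose tup/3: succ(m) = succ(m),  tup(W, U, d) = tup(succ(X), tup(W, one, W), d),  tup(X, succ(U), d) = tup(one, Q, d).
Delete trivial equation succ(m) = succ(m).
Decompose tup/3: W = succ(X),  U = tup(W, one, W),  d = d.
Bind W := succ(X); substituting into the one remaining equation that mentions W gives: U = tup(succ(X), one, succ(X)).
Bind U := tup(succ(X), one, succ(X)); substituting into the one remaining equation that mentions U gives: tup(X, succ(tup(succ(X), one, succ(X))), d) = tup(one, Q, d).
Delete trivial equation d = d.
Decompose tup/3: X = one,  succ(tup(succ(X), one, succ(X))) = Q,  d = d.
Bind X := one; substituting into the one remaining equation that mentions X gives: succ(tup(succ(one), one, succ(one))) = Q. Substituting into the earlier bindings gives W := succ(one), U := tup(succ(one), one, succ(one)).
Bind Q := succ(tup(succ(one), one, succ(one))); no other remaining equation mentions Q.
Delete trivial equation d = d.
MGU = { W = succ(one), U = tup(succ(one), one, succ(one)), X = one, Q = succ(tup(succ(one), one, succ(one))) }, so Q = succ(tup(succ(one), one, succ(one))).

succ(tup(succ(one), one, succ(one)))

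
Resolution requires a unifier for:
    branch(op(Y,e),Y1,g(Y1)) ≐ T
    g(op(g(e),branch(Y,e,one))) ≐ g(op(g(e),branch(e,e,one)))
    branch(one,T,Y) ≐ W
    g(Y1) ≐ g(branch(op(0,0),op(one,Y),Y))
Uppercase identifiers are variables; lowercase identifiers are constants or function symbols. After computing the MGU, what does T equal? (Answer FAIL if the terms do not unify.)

Bind T := branch(op(Y,e),Y1,g(Y1)); substituting into the one remaining equation that mentions T gives: branch(one,branch(op(Y,e),Y1,g(Y1)),Y) ≐ W.
Decompose g/1: op(g(e),branch(Y,e,one)) ≐ op(g(e),branch(e,e,one)).
Decompose op/2: g(e) ≐ g(e),  branch(Y,e,one) ≐ branch(e,e,one).
Delete trivial equation g(e) ≐ g(e).
Decompose branch/3: Y ≐ e,  e ≐ e,  one ≐ one.
Bind Y := e; substituting into the 2 remaining equations that mention Y gives: branch(one,branch(op(e,e),Y1,g(Y1)),e) ≐ W,  g(Y1) ≐ g(branch(op(0,0),op(one,e),e)). Substituting into the earlier binding gives T := branch(op(e,e),Y1,g(Y1)).
Delete trivial equation e ≐ e.
Delete trivial equation one ≐ one.
Bind W := branch(one,branch(op(e,e),Y1,g(Y1)),e); no other remaining equation mentions W.
Decompose g/1: Y1 ≐ branch(op(0,0),op(one,e),e).
Bind Y1 := branch(op(0,0),op(one,e),e). Substituting into the earlier bindings gives T := branch(op(e,e),branch(op(0,0),op(one,e),e),g(branch(op(0,0),op(one,e),e))), W := branch(one,branch(op(e,e),branch(op(0,0),op(one,e),e),g(branch(op(0,0),op(one,e),e))),e).
MGU = { T ↦ branch(op(e,e),branch(op(0,0),op(one,e),e),g(branch(op(0,0),op(one,e),e))), Y ↦ e, W ↦ branch(one,branch(op(e,e),branch(op(0,0),op(one,e),e),g(branch(op(0,0),op(one,e),e))),e), Y1 ↦ branch(op(0,0),op(one,e),e) }, so T ↦ branch(op(e,e),branch(op(0,0),op(one,e),e),g(branch(op(0,0),op(one,e),e))).

branch(op(e,e),branch(op(0,0),op(one,e),e),g(branch(op(0,0),op(one,e),e)))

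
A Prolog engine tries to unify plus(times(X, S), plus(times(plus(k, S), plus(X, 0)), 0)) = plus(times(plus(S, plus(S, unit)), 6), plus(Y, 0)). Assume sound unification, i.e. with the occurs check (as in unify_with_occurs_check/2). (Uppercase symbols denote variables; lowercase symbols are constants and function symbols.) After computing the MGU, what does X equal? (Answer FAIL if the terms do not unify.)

plus(6, plus(6, unit))

Decompose plus/2: times(X, S) = times(plus(S, plus(S, unit)), 6),  plus(times(plus(k, S), plus(X, 0)), 0) = plus(Y, 0).
Decompose times/2: X = plus(S, plus(S, unit)),  S = 6.
Bind X := plus(S, plus(S, unit)); substituting into the one remaining equation that mentions X gives: plus(times(plus(k, S), plus(plus(S, plus(S, unit)), 0)), 0) = plus(Y, 0).
Bind S := 6; substituting into the remaining equation gives: plus(times(plus(k, 6), plus(plus(6, plus(6, unit)), 0)), 0) = plus(Y, 0). Substituting into the earlier binding gives X := plus(6, plus(6, unit)).
Decompose plus/2: times(plus(k, 6), plus(plus(6, plus(6, unit)), 0)) = Y,  0 = 0.
Bind Y := times(plus(k, 6), plus(plus(6, plus(6, unit)), 0)); no other remaining equation mentions Y.
Delete trivial equation 0 = 0.
MGU = { X -> plus(6, plus(6, unit)), S -> 6, Y -> times(plus(k, 6), plus(plus(6, plus(6, unit)), 0)) }, so X -> plus(6, plus(6, unit)).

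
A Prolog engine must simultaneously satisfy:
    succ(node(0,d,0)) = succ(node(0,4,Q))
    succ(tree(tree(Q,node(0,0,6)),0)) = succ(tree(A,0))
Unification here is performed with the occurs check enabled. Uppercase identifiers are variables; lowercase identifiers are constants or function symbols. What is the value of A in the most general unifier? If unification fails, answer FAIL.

Decompose succ/1: node(0,d,0) = node(0,4,Q).
Decompose node/3: 0 = 0,  d = 4,  0 = Q.
Delete trivial equation 0 = 0.
Clash: constants d and 4 differ; no unifier exists.

FAIL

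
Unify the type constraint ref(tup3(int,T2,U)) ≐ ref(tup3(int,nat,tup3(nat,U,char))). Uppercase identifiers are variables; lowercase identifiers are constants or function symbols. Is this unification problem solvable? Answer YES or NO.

NO

Decompose ref/1: tup3(int,T2,U) ≐ tup3(int,nat,tup3(nat,U,char)).
Decompose tup3/3: int ≐ int,  T2 ≐ nat,  U ≐ tup3(nat,U,char).
Delete trivial equation int ≐ int.
Bind T2 := nat; no other remaining equation mentions T2.
Occurs check fails: U occurs in tup3(nat,U,char); the equation U ≐ tup3(nat,U,char) has no finite solution.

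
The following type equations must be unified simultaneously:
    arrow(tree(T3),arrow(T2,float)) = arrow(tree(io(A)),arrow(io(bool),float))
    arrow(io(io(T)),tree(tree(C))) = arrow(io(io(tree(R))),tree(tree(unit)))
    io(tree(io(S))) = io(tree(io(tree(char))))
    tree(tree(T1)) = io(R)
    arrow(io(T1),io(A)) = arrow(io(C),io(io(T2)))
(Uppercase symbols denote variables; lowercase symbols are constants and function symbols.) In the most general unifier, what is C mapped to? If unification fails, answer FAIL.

Decompose arrow/2: tree(T3) = tree(io(A)),  arrow(T2,float) = arrow(io(bool),float).
Decompose tree/1: T3 = io(A).
Bind T3 := io(A); no other remaining equation mentions T3.
Decompose arrow/2: T2 = io(bool),  float = float.
Bind T2 := io(bool); substituting into the one remaining equation that mentions T2 gives: arrow(io(T1),io(A)) = arrow(io(C),io(io(io(bool)))).
Delete trivial equation float = float.
Decompose arrow/2: io(io(T)) = io(io(tree(R))),  tree(tree(C)) = tree(tree(unit)).
Decompose io/1: io(T) = io(tree(R)).
Decompose io/1: T = tree(R).
Bind T := tree(R); no other remaining equation mentions T.
Decompose tree/1: tree(C) = tree(unit).
Decompose tree/1: C = unit.
Bind C := unit; substituting into the one remaining equation that mentions C gives: arrow(io(T1),io(A)) = arrow(io(unit),io(io(io(bool)))).
Decompose io/1: tree(io(S)) = tree(io(tree(char))).
Decompose tree/1: io(S) = io(tree(char)).
Decompose io/1: S = tree(char).
Bind S := tree(char); no other remaining equation mentions S.
Clash: head symbols differ (tree/1 vs io/1); no unifier exists.

FAIL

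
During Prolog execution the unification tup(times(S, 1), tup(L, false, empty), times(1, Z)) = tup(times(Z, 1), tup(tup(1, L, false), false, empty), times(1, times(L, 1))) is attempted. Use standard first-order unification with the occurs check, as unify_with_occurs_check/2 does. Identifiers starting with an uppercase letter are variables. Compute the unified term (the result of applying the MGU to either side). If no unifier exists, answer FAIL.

Decompose tup/3: times(S, 1) = times(Z, 1),  tup(L, false, empty) = tup(tup(1, L, false), false, empty),  times(1, Z) = times(1, times(L, 1)).
Decompose times/2: S = Z,  1 = 1.
Bind S := Z; no other remaining equation mentions S.
Delete trivial equation 1 = 1.
Decompose tup/3: L = tup(1, L, false),  false = false,  empty = empty.
Occurs check fails: L occurs in tup(1, L, false); the equation L = tup(1, L, false) has no finite solution.

FAIL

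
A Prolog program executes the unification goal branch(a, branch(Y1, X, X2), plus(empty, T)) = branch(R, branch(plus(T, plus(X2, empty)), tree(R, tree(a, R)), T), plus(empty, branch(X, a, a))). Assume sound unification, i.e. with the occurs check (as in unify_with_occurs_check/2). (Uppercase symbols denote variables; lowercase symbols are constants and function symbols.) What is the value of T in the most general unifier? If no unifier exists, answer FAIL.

Decompose branch/3: a = R,  branch(Y1, X, X2) = branch(plus(T, plus(X2, empty)), tree(R, tree(a, R)), T),  plus(empty, T) = plus(empty, branch(X, a, a)).
Bind R := a; substituting into the one remaining equation that mentions R gives: branch(Y1, X, X2) = branch(plus(T, plus(X2, empty)), tree(a, tree(a, a)), T).
Decompose branch/3: Y1 = plus(T, plus(X2, empty)),  X = tree(a, tree(a, a)),  X2 = T.
Bind Y1 := plus(T, plus(X2, empty)); no other remaining equation mentions Y1.
Bind X := tree(a, tree(a, a)); substituting into the one remaining equation that mentions X gives: plus(empty, T) = plus(empty, branch(tree(a, tree(a, a)), a, a)).
Bind X2 := T; no other remaining equation mentions X2. Substituting into the earlier binding gives Y1 := plus(T, plus(T, empty)).
Decompose plus/2: empty = empty,  T = branch(tree(a, tree(a, a)), a, a).
Delete trivial equation empty = empty.
Bind T := branch(tree(a, tree(a, a)), a, a). Substituting into the earlier bindings gives Y1 := plus(branch(tree(a, tree(a, a)), a, a), plus(branch(tree(a, tree(a, a)), a, a), empty)), X2 := branch(tree(a, tree(a, a)), a, a).
MGU = { R ↦ a, Y1 ↦ plus(branch(tree(a, tree(a, a)), a, a), plus(branch(tree(a, tree(a, a)), a, a), empty)), X ↦ tree(a, tree(a, a)), X2 ↦ branch(tree(a, tree(a, a)), a, a), T ↦ branch(tree(a, tree(a, a)), a, a) }, so T ↦ branch(tree(a, tree(a, a)), a, a).

branch(tree(a, tree(a, a)), a, a)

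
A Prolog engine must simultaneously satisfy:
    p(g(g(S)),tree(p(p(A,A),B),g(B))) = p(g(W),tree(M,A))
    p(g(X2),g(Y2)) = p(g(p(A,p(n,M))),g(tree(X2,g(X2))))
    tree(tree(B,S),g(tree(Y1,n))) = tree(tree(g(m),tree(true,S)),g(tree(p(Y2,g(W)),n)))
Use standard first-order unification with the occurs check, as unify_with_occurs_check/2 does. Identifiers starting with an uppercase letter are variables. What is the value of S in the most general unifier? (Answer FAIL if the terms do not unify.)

Decompose p/2: g(g(S)) = g(W),  tree(p(p(A,A),B),g(B)) = tree(M,A).
Decompose g/1: g(S) = W.
Bind W := g(S); substituting into the one remaining equation that mentions W gives: tree(tree(B,S),g(tree(Y1,n))) = tree(tree(g(m),tree(true,S)),g(tree(p(Y2,g(g(S))),n))).
Decompose tree/2: p(p(A,A),B) = M,  g(B) = A.
Bind M := p(p(A,A),B); substituting into the one remaining equation that mentions M gives: p(g(X2),g(Y2)) = p(g(p(A,p(n,p(p(A,A),B)))),g(tree(X2,g(X2)))).
Bind A := g(B); substituting into the one remaining equation that mentions A gives: p(g(X2),g(Y2)) = p(g(p(g(B),p(n,p(p(g(B),g(B)),B)))),g(tree(X2,g(X2)))). Substituting into the earlier binding gives M := p(p(g(B),g(B)),B).
Decompose p/2: g(X2) = g(p(g(B),p(n,p(p(g(B),g(B)),B)))),  g(Y2) = g(tree(X2,g(X2))).
Decompose g/1: X2 = p(g(B),p(n,p(p(g(B),g(B)),B))).
Bind X2 := p(g(B),p(n,p(p(g(B),g(B)),B))); substituting into the one remaining equation that mentions X2 gives: g(Y2) = g(tree(p(g(B),p(n,p(p(g(B),g(B)),B))),g(p(g(B),p(n,p(p(g(B),g(B)),B)))))).
Decompose g/1: Y2 = tree(p(g(B),p(n,p(p(g(B),g(B)),B))),g(p(g(B),p(n,p(p(g(B),g(B)),B))))).
Bind Y2 := tree(p(g(B),p(n,p(p(g(B),g(B)),B))),g(p(g(B),p(n,p(p(g(B),g(B)),B))))); substituting into the remaining equation gives: tree(tree(B,S),g(tree(Y1,n))) = tree(tree(g(m),tree(true,S)),g(tree(p(tree(p(g(B),p(n,p(p(g(B),g(B)),B))),g(p(g(B),p(n,p(p(g(B),g(B)),B))))),g(g(S))),n))).
Decompose tree/2: tree(B,S) = tree(g(m),tree(true,S)),  g(tree(Y1,n)) = g(tree(p(tree(p(g(B),p(n,p(p(g(B),g(B)),B))),g(p(g(B),p(n,p(p(g(B),g(B)),B))))),g(g(S))),n)).
Decompose tree/2: B = g(m),  S = tree(true,S).
Bind B := g(m); substituting into the one remaining equation that mentions B gives: g(tree(Y1,n)) = g(tree(p(tree(p(g(g(m)),p(n,p(p(g(g(m)),g(g(m))),g(m)))),g(p(g(g(m)),p(n,p(p(g(g(m)),g(g(m))),g(m)))))),g(g(S))),n)). Substituting into the earlier bindings gives M := p(p(g(g(m)),g(g(m))),g(m)), A := g(g(m)), X2 := p(g(g(m)),p(n,p(p(g(g(m)),g(g(m))),g(m)))), Y2 := tree(p(g(g(m)),p(n,p(p(g(g(m)),g(g(m))),g(m)))),g(p(g(g(m)),p(n,p(p(g(g(m)),g(g(m))),g(m)))))).
Occurs check fails: S occurs in tree(true,S); the equation S = tree(true,S) has no finite solution.

FAIL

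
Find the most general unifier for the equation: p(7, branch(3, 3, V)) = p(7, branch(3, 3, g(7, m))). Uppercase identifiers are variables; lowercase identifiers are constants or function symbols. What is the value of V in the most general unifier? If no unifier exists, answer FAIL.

g(7, m)

Decompose p/2: 7 = 7,  branch(3, 3, V) = branch(3, 3, g(7, m)).
Delete trivial equation 7 = 7.
Decompose branch/3: 3 = 3,  3 = 3,  V = g(7, m).
Delete trivial equation 3 = 3.
Delete trivial equation 3 = 3.
Bind V := g(7, m).
MGU = { V ↦ g(7, m) }, so V ↦ g(7, m).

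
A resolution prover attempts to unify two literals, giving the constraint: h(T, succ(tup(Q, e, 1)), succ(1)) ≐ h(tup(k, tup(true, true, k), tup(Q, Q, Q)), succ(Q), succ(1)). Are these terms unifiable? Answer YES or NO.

Decompose h/3: T ≐ tup(k, tup(true, true, k), tup(Q, Q, Q)),  succ(tup(Q, e, 1)) ≐ succ(Q),  succ(1) ≐ succ(1).
Bind T := tup(k, tup(true, true, k), tup(Q, Q, Q)); no other remaining equation mentions T.
Decompose succ/1: tup(Q, e, 1) ≐ Q.
Occurs check fails: Q occurs in tup(Q, e, 1); the equation Q ≐ tup(Q, e, 1) has no finite solution.

NO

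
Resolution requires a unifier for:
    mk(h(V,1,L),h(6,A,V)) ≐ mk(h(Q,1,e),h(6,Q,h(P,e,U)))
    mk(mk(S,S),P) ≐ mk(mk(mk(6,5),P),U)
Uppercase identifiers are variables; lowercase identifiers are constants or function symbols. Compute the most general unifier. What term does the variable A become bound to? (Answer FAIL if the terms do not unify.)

Decompose mk/2: h(V,1,L) ≐ h(Q,1,e),  h(6,A,V) ≐ h(6,Q,h(P,e,U)).
Decompose h/3: V ≐ Q,  1 ≐ 1,  L ≐ e.
Bind V := Q; substituting into the one remaining equation that mentions V gives: h(6,A,Q) ≐ h(6,Q,h(P,e,U)).
Delete trivial equation 1 ≐ 1.
Bind L := e; no other remaining equation mentions L.
Decompose h/3: 6 ≐ 6,  A ≐ Q,  Q ≐ h(P,e,U).
Delete trivial equation 6 ≐ 6.
Bind A := Q; no other remaining equation mentions A.
Bind Q := h(P,e,U); no other remaining equation mentions Q. Substituting into the earlier bindings gives V := h(P,e,U), A := h(P,e,U).
Decompose mk/2: mk(S,S) ≐ mk(mk(6,5),P),  P ≐ U.
Decompose mk/2: S ≐ mk(6,5),  S ≐ P.
Bind S := mk(6,5); substituting into the one remaining equation that mentions S gives: mk(6,5) ≐ P.
Bind P := mk(6,5); substituting into the remaining equation gives: mk(6,5) ≐ U. Substituting into the earlier bindings gives V := h(mk(6,5),e,U), A := h(mk(6,5),e,U), Q := h(mk(6,5),e,U).
Bind U := mk(6,5). Substituting into the earlier bindings gives V := h(mk(6,5),e,mk(6,5)), A := h(mk(6,5),e,mk(6,5)), Q := h(mk(6,5),e,mk(6,5)).
MGU = { V -> h(mk(6,5),e,mk(6,5)), L -> e, A -> h(mk(6,5),e,mk(6,5)), Q -> h(mk(6,5),e,mk(6,5)), S -> mk(6,5), P -> mk(6,5), U -> mk(6,5) }, so A -> h(mk(6,5),e,mk(6,5)).

h(mk(6,5),e,mk(6,5))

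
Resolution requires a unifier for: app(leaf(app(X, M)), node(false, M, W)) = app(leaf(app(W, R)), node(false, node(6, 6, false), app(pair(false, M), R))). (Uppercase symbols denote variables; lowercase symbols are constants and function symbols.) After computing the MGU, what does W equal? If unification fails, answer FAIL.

app(pair(false, node(6, 6, false)), node(6, 6, false))

Decompose app/2: leaf(app(X, M)) = leaf(app(W, R)),  node(false, M, W) = node(false, node(6, 6, false), app(pair(false, M), R)).
Decompose leaf/1: app(X, M) = app(W, R).
Decompose app/2: X = W,  M = R.
Bind X := W; no other remaining equation mentions X.
Bind M := R; substituting into the remaining equation gives: node(false, R, W) = node(false, node(6, 6, false), app(pair(false, R), R)).
Decompose node/3: false = false,  R = node(6, 6, false),  W = app(pair(false, R), R).
Delete trivial equation false = false.
Bind R := node(6, 6, false); substituting into the remaining equation gives: W = app(pair(false, node(6, 6, false)), node(6, 6, false)). Substituting into the earlier binding gives M := node(6, 6, false).
Bind W := app(pair(false, node(6, 6, false)), node(6, 6, false)). Substituting into the earlier binding gives X := app(pair(false, node(6, 6, false)), node(6, 6, false)).
MGU = { X -> app(pair(false, node(6, 6, false)), node(6, 6, false)), M -> node(6, 6, false), R -> node(6, 6, false), W -> app(pair(false, node(6, 6, false)), node(6, 6, false)) }, so W -> app(pair(false, node(6, 6, false)), node(6, 6, false)).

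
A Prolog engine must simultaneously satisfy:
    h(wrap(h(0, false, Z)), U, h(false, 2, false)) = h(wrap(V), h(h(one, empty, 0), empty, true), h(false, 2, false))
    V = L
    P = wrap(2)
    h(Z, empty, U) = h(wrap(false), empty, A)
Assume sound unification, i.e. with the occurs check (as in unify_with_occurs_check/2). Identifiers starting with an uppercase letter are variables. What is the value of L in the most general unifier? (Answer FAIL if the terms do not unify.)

Decompose h/3: wrap(h(0, false, Z)) = wrap(V),  U = h(h(one, empty, 0), empty, true),  h(false, 2, false) = h(false, 2, false).
Decompose wrap/1: h(0, false, Z) = V.
Bind V := h(0, false, Z); substituting into the one remaining equation that mentions V gives: h(0, false, Z) = L.
Bind U := h(h(one, empty, 0), empty, true); substituting into the one remaining equation that mentions U gives: h(Z, empty, h(h(one, empty, 0), empty, true)) = h(wrap(false), empty, A).
Delete trivial equation h(false, 2, false) = h(false, 2, false).
Bind L := h(0, false, Z); no other remaining equation mentions L.
Bind P := wrap(2); no other remaining equation mentions P.
Decompose h/3: Z = wrap(false),  empty = empty,  h(h(one, empty, 0), empty, true) = A.
Bind Z := wrap(false); no other remaining equation mentions Z. Substituting into the earlier bindings gives V := h(0, false, wrap(false)), L := h(0, false, wrap(false)).
Delete trivial equation empty = empty.
Bind A := h(h(one, empty, 0), empty, true).
MGU = { V -> h(0, false, wrap(false)), U -> h(h(one, empty, 0), empty, true), L -> h(0, false, wrap(false)), P -> wrap(2), Z -> wrap(false), A -> h(h(one, empty, 0), empty, true) }, so L -> h(0, false, wrap(false)).

h(0, false, wrap(false))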